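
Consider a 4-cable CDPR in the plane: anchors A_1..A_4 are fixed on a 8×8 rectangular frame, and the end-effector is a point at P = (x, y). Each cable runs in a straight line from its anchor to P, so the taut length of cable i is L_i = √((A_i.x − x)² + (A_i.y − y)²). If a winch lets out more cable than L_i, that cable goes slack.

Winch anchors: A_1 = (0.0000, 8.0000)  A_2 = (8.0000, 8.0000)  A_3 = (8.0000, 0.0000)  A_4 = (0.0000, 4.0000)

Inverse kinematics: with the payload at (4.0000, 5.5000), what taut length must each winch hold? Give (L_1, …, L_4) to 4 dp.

(4.7170, 4.7170, 6.8007, 4.2720)

L_1 = √((0.0000−4.0000)² + (8.0000−5.5000)²) = 4.7170
L_2 = √((8.0000−4.0000)² + (8.0000−5.5000)²) = 4.7170
L_3 = √((8.0000−4.0000)² + (0.0000−5.5000)²) = 6.8007
L_4 = √((0.0000−4.0000)² + (4.0000−5.5000)²) = 4.2720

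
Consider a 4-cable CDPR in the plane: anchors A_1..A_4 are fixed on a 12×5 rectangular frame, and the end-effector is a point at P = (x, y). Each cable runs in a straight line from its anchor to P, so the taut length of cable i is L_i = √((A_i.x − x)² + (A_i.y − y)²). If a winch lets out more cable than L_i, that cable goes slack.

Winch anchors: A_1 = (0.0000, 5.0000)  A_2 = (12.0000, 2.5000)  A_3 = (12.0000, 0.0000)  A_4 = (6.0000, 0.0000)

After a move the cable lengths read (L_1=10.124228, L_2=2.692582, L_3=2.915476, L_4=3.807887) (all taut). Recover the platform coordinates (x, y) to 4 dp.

(9.5000, 1.5000)

each cable: (A_i−P)·(A_i−P) = L_i²; let c_i = ‖A_i‖²−L_i²
c_1 = 0.0000+25.0000−102.5000 = -77.5000
row 1: -24.0000x + 5.0000y = -220.5000  (c_2=143.0000)
row 2: -24.0000x + 10.0000y = -213.0000  (c_3=135.5000)
row 3: -12.0000x + 10.0000y = -99.0000  (c_4=21.5000)
Cramer on rows 1–2 → x = 9.5000, y = 1.5000
check cable 4: ‖A_4−P‖² = 14.5000 ≈ L_4² = 14.5000 ✓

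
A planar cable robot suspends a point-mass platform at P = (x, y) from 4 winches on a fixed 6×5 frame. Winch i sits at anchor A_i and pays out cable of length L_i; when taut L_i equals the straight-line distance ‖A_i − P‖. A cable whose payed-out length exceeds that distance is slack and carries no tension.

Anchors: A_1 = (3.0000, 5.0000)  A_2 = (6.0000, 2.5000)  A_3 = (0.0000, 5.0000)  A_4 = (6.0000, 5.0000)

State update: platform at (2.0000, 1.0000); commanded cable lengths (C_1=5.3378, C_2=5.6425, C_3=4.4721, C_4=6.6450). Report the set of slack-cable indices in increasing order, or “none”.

i=1: geometric 4.1231 vs commanded 5.3378 ⇒ slack
i=2: geometric 4.2720 vs commanded 5.6425 ⇒ slack
i=3: geometric 4.4721 vs commanded 4.4721 ⇒ taut
i=4: geometric 5.6569 vs commanded 6.6450 ⇒ slack

1, 2, 4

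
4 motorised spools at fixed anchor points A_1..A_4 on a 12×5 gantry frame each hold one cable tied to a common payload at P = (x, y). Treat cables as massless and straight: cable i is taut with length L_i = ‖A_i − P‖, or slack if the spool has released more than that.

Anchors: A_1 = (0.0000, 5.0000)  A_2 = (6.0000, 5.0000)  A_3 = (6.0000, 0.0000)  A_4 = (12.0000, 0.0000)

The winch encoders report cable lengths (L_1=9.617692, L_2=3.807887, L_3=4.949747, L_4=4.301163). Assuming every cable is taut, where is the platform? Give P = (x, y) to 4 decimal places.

circle eqns → linear via eq_j − eq_1; set k_j = A_j·A_j − L_j²
k_1 = 0.0000+25.0000−92.5000 = -67.5000
-12.0000·x + 0.0000·y = k_1−k_2 = -114.0000
-12.0000·x + 10.0000·y = k_1−k_3 = -79.0000
-24.0000·x + 10.0000·y = k_1−k_4 = -193.0000
solve first two rows → x=9.5000, y=3.5000
check cable 4: ‖A_4−P‖² = 18.5000 ≈ L_4² = 18.5000 ✓

(9.5000, 3.5000)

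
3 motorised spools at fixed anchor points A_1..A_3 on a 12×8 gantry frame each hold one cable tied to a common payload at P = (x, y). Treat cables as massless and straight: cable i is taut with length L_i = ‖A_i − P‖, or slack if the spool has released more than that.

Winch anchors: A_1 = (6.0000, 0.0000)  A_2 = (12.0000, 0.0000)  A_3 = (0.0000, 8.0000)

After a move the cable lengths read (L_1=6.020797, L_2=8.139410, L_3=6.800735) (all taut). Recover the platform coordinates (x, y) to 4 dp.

(6.5000, 6.0000)

expand ‖A_i−P‖²=L_i² and subtract eq 1 (q_i ≔ ‖A_i‖²−L_i²)
q_1 = 36.0000+0.0000−36.2500 = -0.2500
eq1−eq2 → [-12.0000  0.0000]·P = -78.0000
eq1−eq3 → [12.0000  -16.0000]·P = -18.0000
2×2 solve → P = (6.5000, 6.0000)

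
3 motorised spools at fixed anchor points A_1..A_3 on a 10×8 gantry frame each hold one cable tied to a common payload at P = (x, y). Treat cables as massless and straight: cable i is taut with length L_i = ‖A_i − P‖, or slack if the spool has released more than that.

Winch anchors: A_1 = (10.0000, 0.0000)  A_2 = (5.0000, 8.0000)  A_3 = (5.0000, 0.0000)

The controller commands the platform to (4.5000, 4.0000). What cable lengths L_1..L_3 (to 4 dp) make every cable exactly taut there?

L_1 = √((10.0000−4.5000)² + (0.0000−4.0000)²) = 6.8007
L_2 = √((5.0000−4.5000)² + (8.0000−4.0000)²) = 4.0311
L_3 = √((5.0000−4.5000)² + (0.0000−4.0000)²) = 4.0311

(6.8007, 4.0311, 4.0311)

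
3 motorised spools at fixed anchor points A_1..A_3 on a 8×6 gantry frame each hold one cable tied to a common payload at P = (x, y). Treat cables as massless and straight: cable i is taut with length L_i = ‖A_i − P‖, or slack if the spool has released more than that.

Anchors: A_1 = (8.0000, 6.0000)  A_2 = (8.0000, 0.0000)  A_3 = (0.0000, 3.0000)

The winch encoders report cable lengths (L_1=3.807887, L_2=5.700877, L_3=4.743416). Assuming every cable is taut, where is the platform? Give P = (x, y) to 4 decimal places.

(4.5000, 4.5000)

expand ‖A_i−P‖²=L_i² and subtract eq 1 (k_i ≔ ‖A_i‖²−L_i²)
k_1 = 64.0000+36.0000−14.5000 = 85.5000
eq1−eq2 → [0.0000  12.0000]·P = 54.0000
eq1−eq3 → [16.0000  6.0000]·P = 99.0000
2×2 solve → P = (4.5000, 4.5000)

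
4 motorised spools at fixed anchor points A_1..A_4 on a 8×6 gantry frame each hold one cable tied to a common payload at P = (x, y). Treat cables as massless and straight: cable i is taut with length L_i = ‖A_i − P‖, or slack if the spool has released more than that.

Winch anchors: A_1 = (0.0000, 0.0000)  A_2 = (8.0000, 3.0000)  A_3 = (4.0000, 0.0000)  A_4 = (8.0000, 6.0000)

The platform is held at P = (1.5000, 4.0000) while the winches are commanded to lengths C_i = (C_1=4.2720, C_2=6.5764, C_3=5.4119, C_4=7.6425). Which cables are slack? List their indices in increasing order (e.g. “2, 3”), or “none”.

3, 4

cable 1: √((-1.5000)²+(-4.0000)²)=4.2720, C_1=4.2720: taut
cable 2: √((6.5000)²+(-1.0000)²)=6.5765, C_2=6.5764: taut
cable 3: √((2.5000)²+(-4.0000)²)=4.7170, C_3=5.4119: slack
cable 4: √((6.5000)²+(2.0000)²)=6.8007, C_4=7.6425: slack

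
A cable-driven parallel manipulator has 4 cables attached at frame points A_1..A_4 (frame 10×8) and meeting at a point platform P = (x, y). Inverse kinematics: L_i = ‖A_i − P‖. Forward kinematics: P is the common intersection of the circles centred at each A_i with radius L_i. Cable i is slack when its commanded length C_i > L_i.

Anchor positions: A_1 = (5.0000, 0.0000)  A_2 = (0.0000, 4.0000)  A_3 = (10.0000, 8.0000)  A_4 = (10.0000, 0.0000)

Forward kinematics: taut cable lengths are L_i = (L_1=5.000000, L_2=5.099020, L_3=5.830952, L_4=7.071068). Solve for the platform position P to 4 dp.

(5.0000, 5.0000)

each cable: (A_i−P)·(A_i−P) = L_i²; let k_i = ‖A_i‖²−L_i²
k_1 = 25.0000+0.0000−25.0000 = 0.0000
row 1: 10.0000x − 8.0000y = 10.0000  (k_2=-10.0000)
row 2: -10.0000x − 16.0000y = -130.0000  (k_3=130.0000)
row 3: -10.0000x + 0.0000y = -50.0000  (k_4=50.0000)
Cramer on rows 1–2 → x = 5.0000, y = 5.0000
check cable 4: ‖A_4−P‖² = 50.0000 ≈ L_4² = 50.0000 ✓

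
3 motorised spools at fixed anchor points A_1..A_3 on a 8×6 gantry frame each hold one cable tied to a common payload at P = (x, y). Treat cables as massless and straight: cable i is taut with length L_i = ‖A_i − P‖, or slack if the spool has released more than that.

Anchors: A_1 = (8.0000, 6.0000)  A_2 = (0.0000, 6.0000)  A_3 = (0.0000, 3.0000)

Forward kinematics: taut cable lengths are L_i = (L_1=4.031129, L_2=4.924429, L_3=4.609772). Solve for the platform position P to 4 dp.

(4.5000, 4.0000)

each cable: (A_i−P)·(A_i−P) = L_i²; let c_i = ‖A_i‖²−L_i²
c_1 = 64.0000+36.0000−16.2500 = 83.7500
row 1: 16.0000x + 0.0000y = 72.0000  (c_2=11.7500)
row 2: 16.0000x + 6.0000y = 96.0000  (c_3=-12.2500)
Cramer on rows 1–2 → x = 4.5000, y = 4.0000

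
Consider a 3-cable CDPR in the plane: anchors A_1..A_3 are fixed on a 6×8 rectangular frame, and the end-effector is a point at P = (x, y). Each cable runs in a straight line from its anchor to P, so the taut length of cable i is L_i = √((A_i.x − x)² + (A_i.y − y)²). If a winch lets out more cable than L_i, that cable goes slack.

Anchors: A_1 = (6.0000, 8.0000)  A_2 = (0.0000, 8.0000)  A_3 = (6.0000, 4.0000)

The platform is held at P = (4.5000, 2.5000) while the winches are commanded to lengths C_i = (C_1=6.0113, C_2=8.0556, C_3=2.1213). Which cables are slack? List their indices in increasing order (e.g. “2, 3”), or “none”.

cable 1: L_1 = ‖A_1−P‖ = 5.7009;  C_1 = 6.0113 → slack
cable 2: L_2 = ‖A_2−P‖ = 7.1063;  C_2 = 8.0556 → slack
cable 3: L_3 = ‖A_3−P‖ = 2.1213;  C_3 = 2.1213 → taut

1, 2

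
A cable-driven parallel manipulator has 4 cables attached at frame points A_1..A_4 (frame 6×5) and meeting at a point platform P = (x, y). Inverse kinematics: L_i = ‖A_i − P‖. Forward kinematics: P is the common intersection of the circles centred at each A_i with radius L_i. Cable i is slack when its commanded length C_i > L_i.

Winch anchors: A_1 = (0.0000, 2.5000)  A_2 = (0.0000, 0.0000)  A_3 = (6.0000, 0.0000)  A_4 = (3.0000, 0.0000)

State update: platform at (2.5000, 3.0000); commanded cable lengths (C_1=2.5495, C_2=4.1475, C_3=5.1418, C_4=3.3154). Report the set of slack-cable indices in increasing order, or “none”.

cable 1: √((-2.5000)²+(-0.5000)²)=2.5495, C_1=2.5495: taut
cable 2: √((-2.5000)²+(-3.0000)²)=3.9051, C_2=4.1475: slack
cable 3: √((3.5000)²+(-3.0000)²)=4.6098, C_3=5.1418: slack
cable 4: √((0.5000)²+(-3.0000)²)=3.0414, C_4=3.3154: slack

2, 3, 4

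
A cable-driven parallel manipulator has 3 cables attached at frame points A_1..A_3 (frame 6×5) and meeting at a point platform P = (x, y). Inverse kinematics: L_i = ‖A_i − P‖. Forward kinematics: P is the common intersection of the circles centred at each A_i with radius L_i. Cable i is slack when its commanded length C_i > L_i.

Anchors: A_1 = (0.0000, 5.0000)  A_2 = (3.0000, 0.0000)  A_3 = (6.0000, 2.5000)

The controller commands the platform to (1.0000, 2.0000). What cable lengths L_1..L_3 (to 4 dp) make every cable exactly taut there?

L_1: Δ = A_1−P = (-1.0000, 3.0000) → ‖Δ‖ = √10.0000 = 3.1623
L_2: Δ = A_2−P = (2.0000, -2.0000) → ‖Δ‖ = √8.0000 = 2.8284
L_3: Δ = A_3−P = (5.0000, 0.5000) → ‖Δ‖ = √25.2500 = 5.0249

(3.1623, 2.8284, 5.0249)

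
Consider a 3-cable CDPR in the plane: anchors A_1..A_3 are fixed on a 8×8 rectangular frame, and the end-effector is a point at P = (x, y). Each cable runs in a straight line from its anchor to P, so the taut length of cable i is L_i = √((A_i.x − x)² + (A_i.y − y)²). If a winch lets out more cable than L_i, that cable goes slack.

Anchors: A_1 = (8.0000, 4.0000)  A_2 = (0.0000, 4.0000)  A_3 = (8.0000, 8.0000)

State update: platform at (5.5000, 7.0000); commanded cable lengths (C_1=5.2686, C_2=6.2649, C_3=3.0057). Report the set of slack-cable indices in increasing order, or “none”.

cable 1: √((2.5000)²+(-3.0000)²)=3.9051, C_1=5.2686: slack
cable 2: √((-5.5000)²+(-3.0000)²)=6.2650, C_2=6.2649: taut
cable 3: √((2.5000)²+(1.0000)²)=2.6926, C_3=3.0057: slack

1, 3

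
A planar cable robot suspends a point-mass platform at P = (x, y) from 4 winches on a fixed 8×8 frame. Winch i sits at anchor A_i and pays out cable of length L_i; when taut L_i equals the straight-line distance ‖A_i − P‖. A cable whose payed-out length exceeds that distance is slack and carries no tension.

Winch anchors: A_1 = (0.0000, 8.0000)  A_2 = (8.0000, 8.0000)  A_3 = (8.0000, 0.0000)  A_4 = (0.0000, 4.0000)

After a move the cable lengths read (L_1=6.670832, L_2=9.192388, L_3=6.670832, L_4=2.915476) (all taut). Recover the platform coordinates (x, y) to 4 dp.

(1.5000, 1.5000)

expand ‖A_i−P‖²=L_i² and subtract eq 1 (k_i ≔ ‖A_i‖²−L_i²)
k_1 = 0.0000+64.0000−44.5000 = 19.5000
eq1−eq2 → [-16.0000  0.0000]·P = -24.0000
eq1−eq3 → [-16.0000  16.0000]·P = 0.0000
eq1−eq4 → [0.0000  8.0000]·P = 12.0000
2×2 solve → P = (1.5000, 1.5000)
check cable 4: ‖A_4−P‖² = 8.5000 ≈ L_4² = 8.5000 ✓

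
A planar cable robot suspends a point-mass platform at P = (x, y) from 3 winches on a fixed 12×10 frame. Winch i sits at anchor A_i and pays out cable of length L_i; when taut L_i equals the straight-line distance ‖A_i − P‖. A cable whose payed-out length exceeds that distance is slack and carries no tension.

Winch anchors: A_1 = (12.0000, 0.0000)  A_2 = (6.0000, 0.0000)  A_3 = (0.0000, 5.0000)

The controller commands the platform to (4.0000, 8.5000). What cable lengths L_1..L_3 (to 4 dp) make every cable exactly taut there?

(11.6726, 8.7321, 5.3151)

L_1: Δ = A_1−P = (8.0000, -8.5000) → ‖Δ‖ = √136.2500 = 11.6726
L_2: Δ = A_2−P = (2.0000, -8.5000) → ‖Δ‖ = √76.2500 = 8.7321
L_3: Δ = A_3−P = (-4.0000, -3.5000) → ‖Δ‖ = √28.2500 = 5.3151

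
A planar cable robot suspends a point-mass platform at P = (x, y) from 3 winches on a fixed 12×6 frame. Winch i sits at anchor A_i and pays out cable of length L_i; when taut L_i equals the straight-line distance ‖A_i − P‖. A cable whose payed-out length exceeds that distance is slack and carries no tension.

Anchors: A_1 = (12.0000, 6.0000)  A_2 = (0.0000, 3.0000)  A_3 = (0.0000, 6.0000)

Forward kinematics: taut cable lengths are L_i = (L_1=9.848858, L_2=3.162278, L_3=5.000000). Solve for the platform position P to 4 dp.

each cable: (A_i−P)·(A_i−P) = L_i²; let c_i = ‖A_i‖²−L_i²
c_1 = 144.0000+36.0000−97.0000 = 83.0000
row 1: 24.0000x + 6.0000y = 84.0000  (c_2=-1.0000)
row 2: 24.0000x + 0.0000y = 72.0000  (c_3=11.0000)
Cramer on rows 1–2 → x = 3.0000, y = 2.0000

(3.0000, 2.0000)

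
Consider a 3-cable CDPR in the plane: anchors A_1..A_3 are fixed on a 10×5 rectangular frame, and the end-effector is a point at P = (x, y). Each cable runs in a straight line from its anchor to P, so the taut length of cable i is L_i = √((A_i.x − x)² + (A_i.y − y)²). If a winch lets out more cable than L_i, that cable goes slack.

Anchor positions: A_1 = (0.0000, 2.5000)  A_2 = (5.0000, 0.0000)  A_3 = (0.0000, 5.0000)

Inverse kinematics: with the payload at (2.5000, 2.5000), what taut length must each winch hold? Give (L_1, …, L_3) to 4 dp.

L_1 = √((0.0000−2.5000)² + (2.5000−2.5000)²) = 2.5000
L_2 = √((5.0000−2.5000)² + (0.0000−2.5000)²) = 3.5355
L_3 = √((0.0000−2.5000)² + (5.0000−2.5000)²) = 3.5355

(2.5000, 3.5355, 3.5355)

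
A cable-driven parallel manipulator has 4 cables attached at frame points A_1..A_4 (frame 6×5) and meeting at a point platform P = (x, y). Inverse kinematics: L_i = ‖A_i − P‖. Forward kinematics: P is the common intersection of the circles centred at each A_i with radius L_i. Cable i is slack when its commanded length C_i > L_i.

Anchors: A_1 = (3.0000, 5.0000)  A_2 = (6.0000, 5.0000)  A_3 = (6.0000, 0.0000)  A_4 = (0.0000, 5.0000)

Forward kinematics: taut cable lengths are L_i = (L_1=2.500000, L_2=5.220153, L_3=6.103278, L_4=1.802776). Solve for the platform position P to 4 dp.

(1.0000, 3.5000)

circle eqns → linear via eq_j − eq_1; set c_j = A_j·A_j − L_j²
c_1 = 9.0000+25.0000−6.2500 = 27.7500
-6.0000·x + 0.0000·y = c_1−c_2 = -6.0000
-6.0000·x + 10.0000·y = c_1−c_3 = 29.0000
6.0000·x + 0.0000·y = c_1−c_4 = 6.0000
solve first two rows → x=1.0000, y=3.5000
check cable 4: ‖A_4−P‖² = 3.2500 ≈ L_4² = 3.2500 ✓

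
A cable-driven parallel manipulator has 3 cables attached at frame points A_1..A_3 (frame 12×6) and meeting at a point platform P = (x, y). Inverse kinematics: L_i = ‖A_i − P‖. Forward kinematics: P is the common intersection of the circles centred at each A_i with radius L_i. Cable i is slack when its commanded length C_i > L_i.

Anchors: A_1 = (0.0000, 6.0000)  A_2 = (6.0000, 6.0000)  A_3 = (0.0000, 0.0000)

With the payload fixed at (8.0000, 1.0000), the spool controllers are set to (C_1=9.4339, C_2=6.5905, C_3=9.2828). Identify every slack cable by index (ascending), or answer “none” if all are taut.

2, 3

cable 1: √((-8.0000)²+(5.0000)²)=9.4340, C_1=9.4339: taut
cable 2: √((-2.0000)²+(5.0000)²)=5.3852, C_2=6.5905: slack
cable 3: √((-8.0000)²+(-1.0000)²)=8.0623, C_3=9.2828: slack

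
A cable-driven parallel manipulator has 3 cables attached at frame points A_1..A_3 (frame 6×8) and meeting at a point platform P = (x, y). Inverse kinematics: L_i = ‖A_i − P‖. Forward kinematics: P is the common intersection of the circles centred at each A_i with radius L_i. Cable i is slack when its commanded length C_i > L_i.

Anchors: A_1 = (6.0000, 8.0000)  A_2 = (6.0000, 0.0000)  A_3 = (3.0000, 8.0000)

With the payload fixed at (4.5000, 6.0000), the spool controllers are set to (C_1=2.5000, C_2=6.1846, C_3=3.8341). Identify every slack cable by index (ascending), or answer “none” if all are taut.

i=1: geometric 2.5000 vs commanded 2.5000 ⇒ taut
i=2: geometric 6.1847 vs commanded 6.1846 ⇒ taut
i=3: geometric 2.5000 vs commanded 3.8341 ⇒ slack

3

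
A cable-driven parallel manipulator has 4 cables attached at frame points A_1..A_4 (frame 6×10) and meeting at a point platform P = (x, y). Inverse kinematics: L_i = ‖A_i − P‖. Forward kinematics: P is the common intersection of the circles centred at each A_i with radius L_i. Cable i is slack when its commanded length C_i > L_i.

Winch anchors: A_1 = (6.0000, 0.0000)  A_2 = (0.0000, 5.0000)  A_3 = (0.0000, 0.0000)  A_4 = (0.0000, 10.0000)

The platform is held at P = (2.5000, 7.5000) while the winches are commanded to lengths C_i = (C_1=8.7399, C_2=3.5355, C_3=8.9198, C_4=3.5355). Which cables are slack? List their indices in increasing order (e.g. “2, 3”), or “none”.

cable 1: L_1 = ‖A_1−P‖ = 8.2765;  C_1 = 8.7399 → slack
cable 2: L_2 = ‖A_2−P‖ = 3.5355;  C_2 = 3.5355 → taut
cable 3: L_3 = ‖A_3−P‖ = 7.9057;  C_3 = 8.9198 → slack
cable 4: L_4 = ‖A_4−P‖ = 3.5355;  C_4 = 3.5355 → taut

1, 3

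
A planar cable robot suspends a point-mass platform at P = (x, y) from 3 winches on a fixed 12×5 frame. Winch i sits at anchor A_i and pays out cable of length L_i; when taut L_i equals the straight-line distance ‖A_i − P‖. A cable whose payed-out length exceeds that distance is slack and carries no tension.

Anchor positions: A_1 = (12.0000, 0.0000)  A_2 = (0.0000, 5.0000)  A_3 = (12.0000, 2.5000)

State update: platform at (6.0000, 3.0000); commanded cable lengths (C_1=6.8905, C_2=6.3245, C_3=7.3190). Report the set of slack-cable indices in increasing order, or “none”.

1, 3

cable 1: √((6.0000)²+(-3.0000)²)=6.7082, C_1=6.8905: slack
cable 2: √((-6.0000)²+(2.0000)²)=6.3246, C_2=6.3245: taut
cable 3: √((6.0000)²+(-0.5000)²)=6.0208, C_3=7.3190: slack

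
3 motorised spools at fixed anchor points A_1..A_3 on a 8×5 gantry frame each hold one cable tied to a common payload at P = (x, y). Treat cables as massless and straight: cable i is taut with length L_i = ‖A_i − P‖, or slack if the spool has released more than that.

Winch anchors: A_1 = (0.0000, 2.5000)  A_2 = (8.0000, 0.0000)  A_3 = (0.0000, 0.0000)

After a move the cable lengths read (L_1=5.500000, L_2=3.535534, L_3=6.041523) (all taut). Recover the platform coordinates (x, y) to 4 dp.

circle eqns → linear via eq_j − eq_1; set k_j = A_j·A_j − L_j²
k_1 = 0.0000+6.2500−30.2500 = -24.0000
-16.0000·x + 5.0000·y = k_1−k_2 = -75.5000
0.0000·x + 5.0000·y = k_1−k_3 = 12.5000
solve first two rows → x=5.5000, y=2.5000

(5.5000, 2.5000)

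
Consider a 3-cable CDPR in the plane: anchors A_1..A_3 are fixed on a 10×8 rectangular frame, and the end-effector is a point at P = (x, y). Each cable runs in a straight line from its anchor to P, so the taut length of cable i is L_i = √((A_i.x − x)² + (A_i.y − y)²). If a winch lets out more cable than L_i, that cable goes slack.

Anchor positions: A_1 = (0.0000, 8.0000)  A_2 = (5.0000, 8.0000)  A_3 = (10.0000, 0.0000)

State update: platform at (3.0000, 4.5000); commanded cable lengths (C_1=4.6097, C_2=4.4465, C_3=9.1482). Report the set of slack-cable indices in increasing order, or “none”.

2, 3

i=1: geometric 4.6098 vs commanded 4.6097 ⇒ taut
i=2: geometric 4.0311 vs commanded 4.4465 ⇒ slack
i=3: geometric 8.3217 vs commanded 9.1482 ⇒ slack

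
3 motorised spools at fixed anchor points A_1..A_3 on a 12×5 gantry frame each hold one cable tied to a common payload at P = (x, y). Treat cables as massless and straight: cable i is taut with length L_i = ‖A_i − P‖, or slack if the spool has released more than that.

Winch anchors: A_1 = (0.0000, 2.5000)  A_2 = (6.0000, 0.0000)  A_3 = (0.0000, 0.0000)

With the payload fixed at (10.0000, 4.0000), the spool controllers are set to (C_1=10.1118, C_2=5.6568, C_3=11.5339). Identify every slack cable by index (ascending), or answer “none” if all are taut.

i=1: geometric 10.1119 vs commanded 10.1118 ⇒ taut
i=2: geometric 5.6569 vs commanded 5.6568 ⇒ taut
i=3: geometric 10.7703 vs commanded 11.5339 ⇒ slack

3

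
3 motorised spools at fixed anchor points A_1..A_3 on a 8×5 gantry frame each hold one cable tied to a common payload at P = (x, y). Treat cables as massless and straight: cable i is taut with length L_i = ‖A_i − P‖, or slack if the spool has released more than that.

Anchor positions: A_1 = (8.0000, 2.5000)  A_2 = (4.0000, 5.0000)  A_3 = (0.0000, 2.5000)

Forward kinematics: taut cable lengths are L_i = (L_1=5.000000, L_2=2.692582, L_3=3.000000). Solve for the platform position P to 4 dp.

circle eqns → linear via eq_j − eq_1; set q_j = A_j·A_j − L_j²
q_1 = 64.0000+6.2500−25.0000 = 45.2500
8.0000·x − 5.0000·y = q_1−q_2 = 11.5000
16.0000·x + 0.0000·y = q_1−q_3 = 48.0000
solve first two rows → x=3.0000, y=2.5000

(3.0000, 2.5000)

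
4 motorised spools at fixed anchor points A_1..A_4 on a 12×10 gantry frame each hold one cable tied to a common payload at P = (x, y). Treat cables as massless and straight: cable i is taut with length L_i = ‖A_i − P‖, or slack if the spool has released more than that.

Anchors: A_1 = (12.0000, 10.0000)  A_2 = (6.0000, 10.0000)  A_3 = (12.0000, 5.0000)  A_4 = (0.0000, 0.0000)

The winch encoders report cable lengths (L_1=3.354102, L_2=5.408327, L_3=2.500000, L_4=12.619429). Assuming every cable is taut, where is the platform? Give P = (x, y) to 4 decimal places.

circle eqns → linear via eq_j − eq_1; set k_j = A_j·A_j − L_j²
k_1 = 144.0000+100.0000−11.2500 = 232.7500
12.0000·x + 0.0000·y = k_1−k_2 = 126.0000
0.0000·x + 10.0000·y = k_1−k_3 = 70.0000
24.0000·x + 20.0000·y = k_1−k_4 = 392.0000
solve first two rows → x=10.5000, y=7.0000
check cable 4: ‖A_4−P‖² = 159.2500 ≈ L_4² = 159.2500 ✓

(10.5000, 7.0000)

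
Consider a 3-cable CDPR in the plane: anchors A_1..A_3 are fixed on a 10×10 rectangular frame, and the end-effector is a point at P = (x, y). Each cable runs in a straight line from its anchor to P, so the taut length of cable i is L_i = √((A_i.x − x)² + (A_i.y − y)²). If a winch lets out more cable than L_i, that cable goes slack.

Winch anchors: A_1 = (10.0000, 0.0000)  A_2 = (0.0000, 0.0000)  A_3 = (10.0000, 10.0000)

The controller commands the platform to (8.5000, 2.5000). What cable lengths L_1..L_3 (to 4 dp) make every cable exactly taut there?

(2.9155, 8.8600, 7.6485)

L_1: Δ = A_1−P = (1.5000, -2.5000) → ‖Δ‖ = √8.5000 = 2.9155
L_2: Δ = A_2−P = (-8.5000, -2.5000) → ‖Δ‖ = √78.5000 = 8.8600
L_3: Δ = A_3−P = (1.5000, 7.5000) → ‖Δ‖ = √58.5000 = 7.6485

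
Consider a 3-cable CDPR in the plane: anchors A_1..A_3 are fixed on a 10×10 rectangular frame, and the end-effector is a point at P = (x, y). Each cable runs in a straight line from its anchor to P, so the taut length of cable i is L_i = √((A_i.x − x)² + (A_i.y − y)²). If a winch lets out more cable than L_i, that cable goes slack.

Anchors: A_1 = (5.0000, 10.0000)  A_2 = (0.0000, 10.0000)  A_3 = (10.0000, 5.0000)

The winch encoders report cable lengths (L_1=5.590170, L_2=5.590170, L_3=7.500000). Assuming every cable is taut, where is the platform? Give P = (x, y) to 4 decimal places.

each cable: (A_i−P)·(A_i−P) = L_i²; let c_i = ‖A_i‖²−L_i²
c_1 = 25.0000+100.0000−31.2500 = 93.7500
row 1: 10.0000x + 0.0000y = 25.0000  (c_2=68.7500)
row 2: -10.0000x + 10.0000y = 25.0000  (c_3=68.7500)
Cramer on rows 1–2 → x = 2.5000, y = 5.0000

(2.5000, 5.0000)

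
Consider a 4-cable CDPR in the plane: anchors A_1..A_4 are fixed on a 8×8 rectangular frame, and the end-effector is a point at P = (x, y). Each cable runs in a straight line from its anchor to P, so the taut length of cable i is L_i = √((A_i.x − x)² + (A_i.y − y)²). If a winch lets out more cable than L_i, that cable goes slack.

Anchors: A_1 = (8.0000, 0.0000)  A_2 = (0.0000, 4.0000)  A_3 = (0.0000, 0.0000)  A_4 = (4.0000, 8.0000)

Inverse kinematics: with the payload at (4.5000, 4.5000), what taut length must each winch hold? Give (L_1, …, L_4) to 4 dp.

L_1 = √((8.0000−4.5000)² + (0.0000−4.5000)²) = 5.7009
L_2 = √((0.0000−4.5000)² + (4.0000−4.5000)²) = 4.5277
L_3 = √((0.0000−4.5000)² + (0.0000−4.5000)²) = 6.3640
L_4 = √((4.0000−4.5000)² + (8.0000−4.5000)²) = 3.5355

(5.7009, 4.5277, 6.3640, 3.5355)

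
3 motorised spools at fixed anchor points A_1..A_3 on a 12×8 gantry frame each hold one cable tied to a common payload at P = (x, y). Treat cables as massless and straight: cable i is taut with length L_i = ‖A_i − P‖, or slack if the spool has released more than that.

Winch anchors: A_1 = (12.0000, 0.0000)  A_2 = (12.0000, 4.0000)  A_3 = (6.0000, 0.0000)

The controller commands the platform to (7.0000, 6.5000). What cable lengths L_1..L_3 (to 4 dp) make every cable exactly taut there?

(8.2006, 5.5902, 6.5765)

L_1: Δ = A_1−P = (5.0000, -6.5000) → ‖Δ‖ = √67.2500 = 8.2006
L_2: Δ = A_2−P = (5.0000, -2.5000) → ‖Δ‖ = √31.2500 = 5.5902
L_3: Δ = A_3−P = (-1.0000, -6.5000) → ‖Δ‖ = √43.2500 = 6.5765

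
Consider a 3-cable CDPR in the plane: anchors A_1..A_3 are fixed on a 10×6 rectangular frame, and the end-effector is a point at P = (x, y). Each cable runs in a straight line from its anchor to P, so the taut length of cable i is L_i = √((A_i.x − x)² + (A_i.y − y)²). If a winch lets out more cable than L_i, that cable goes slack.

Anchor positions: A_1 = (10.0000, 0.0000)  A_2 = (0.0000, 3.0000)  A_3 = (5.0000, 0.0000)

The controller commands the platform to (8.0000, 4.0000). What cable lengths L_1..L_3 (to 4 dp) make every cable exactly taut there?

L_1 = √((10.0000−8.0000)² + (0.0000−4.0000)²) = 4.4721
L_2 = √((0.0000−8.0000)² + (3.0000−4.0000)²) = 8.0623
L_3 = √((5.0000−8.0000)² + (0.0000−4.0000)²) = 5.0000

(4.4721, 8.0623, 5.0000)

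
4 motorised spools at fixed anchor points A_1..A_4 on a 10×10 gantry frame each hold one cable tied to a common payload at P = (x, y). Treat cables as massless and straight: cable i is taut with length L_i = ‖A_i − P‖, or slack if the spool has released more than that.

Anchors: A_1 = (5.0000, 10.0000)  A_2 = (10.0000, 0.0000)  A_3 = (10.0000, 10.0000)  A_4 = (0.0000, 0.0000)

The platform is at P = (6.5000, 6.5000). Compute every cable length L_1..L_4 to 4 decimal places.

(3.8079, 7.3824, 4.9497, 9.1924)

L_1: Δ = A_1−P = (-1.5000, 3.5000) → ‖Δ‖ = √14.5000 = 3.8079
L_2: Δ = A_2−P = (3.5000, -6.5000) → ‖Δ‖ = √54.5000 = 7.3824
L_3: Δ = A_3−P = (3.5000, 3.5000) → ‖Δ‖ = √24.5000 = 4.9497
L_4: Δ = A_4−P = (-6.5000, -6.5000) → ‖Δ‖ = √84.5000 = 9.1924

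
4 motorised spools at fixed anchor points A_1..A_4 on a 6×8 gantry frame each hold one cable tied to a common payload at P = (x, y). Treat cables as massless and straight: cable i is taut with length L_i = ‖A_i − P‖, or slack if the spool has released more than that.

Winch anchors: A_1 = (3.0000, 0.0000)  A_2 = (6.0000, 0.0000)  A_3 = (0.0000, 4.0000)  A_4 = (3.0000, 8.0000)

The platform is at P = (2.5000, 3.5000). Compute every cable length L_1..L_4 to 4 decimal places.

(3.5355, 4.9497, 2.5495, 4.5277)

cable 1: Δx=0.5000, Δy=-3.5000; L_1 = √(Δx²+Δy²) = 3.5355
cable 2: Δx=3.5000, Δy=-3.5000; L_2 = √(Δx²+Δy²) = 4.9497
cable 3: Δx=-2.5000, Δy=0.5000; L_3 = √(Δx²+Δy²) = 2.5495
cable 4: Δx=0.5000, Δy=4.5000; L_4 = √(Δx²+Δy²) = 4.5277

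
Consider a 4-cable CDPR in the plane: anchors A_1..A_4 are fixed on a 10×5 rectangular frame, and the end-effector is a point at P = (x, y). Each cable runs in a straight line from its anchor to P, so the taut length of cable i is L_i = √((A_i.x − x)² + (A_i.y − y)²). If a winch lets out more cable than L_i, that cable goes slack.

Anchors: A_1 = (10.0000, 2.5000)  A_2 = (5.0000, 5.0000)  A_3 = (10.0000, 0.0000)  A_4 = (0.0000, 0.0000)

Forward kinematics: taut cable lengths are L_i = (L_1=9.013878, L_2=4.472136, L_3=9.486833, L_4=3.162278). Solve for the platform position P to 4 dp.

circle eqns → linear via eq_j − eq_1; set q_j = A_j·A_j − L_j²
q_1 = 100.0000+6.2500−81.2500 = 25.0000
10.0000·x − 5.0000·y = q_1−q_2 = -5.0000
0.0000·x + 5.0000·y = q_1−q_3 = 15.0000
20.0000·x + 5.0000·y = q_1−q_4 = 35.0000
solve first two rows → x=1.0000, y=3.0000
check cable 4: ‖A_4−P‖² = 10.0000 ≈ L_4² = 10.0000 ✓

(1.0000, 3.0000)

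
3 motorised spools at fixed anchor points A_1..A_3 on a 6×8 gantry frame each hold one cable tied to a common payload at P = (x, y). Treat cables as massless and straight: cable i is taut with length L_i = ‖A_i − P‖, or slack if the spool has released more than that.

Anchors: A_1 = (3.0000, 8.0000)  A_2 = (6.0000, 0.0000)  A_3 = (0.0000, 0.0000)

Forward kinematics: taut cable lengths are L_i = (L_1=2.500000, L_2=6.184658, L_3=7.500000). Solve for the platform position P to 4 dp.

(4.5000, 6.0000)

expand ‖A_i−P‖²=L_i² and subtract eq 1 (q_i ≔ ‖A_i‖²−L_i²)
q_1 = 9.0000+64.0000−6.2500 = 66.7500
eq1−eq2 → [-6.0000  16.0000]·P = 69.0000
eq1−eq3 → [6.0000  16.0000]·P = 123.0000
2×2 solve → P = (4.5000, 6.0000)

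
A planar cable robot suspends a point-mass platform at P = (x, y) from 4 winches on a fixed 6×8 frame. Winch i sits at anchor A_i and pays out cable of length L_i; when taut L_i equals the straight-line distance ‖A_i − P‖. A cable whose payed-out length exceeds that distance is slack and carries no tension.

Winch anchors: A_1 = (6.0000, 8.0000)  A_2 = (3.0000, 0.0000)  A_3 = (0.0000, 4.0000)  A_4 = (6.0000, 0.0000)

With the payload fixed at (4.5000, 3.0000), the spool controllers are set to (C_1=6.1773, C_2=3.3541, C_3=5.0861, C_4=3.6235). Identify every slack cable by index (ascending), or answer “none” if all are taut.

1, 3, 4

i=1: geometric 5.2202 vs commanded 6.1773 ⇒ slack
i=2: geometric 3.3541 vs commanded 3.3541 ⇒ taut
i=3: geometric 4.6098 vs commanded 5.0861 ⇒ slack
i=4: geometric 3.3541 vs commanded 3.6235 ⇒ slack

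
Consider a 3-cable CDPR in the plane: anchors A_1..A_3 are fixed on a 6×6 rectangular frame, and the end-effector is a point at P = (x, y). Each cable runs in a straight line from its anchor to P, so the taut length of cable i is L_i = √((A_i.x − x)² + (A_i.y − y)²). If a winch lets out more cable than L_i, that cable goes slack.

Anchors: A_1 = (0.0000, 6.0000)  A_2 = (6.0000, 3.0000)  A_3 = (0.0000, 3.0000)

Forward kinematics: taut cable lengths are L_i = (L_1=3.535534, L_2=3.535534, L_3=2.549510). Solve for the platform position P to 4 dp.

each cable: (A_i−P)·(A_i−P) = L_i²; let q_i = ‖A_i‖²−L_i²
q_1 = 0.0000+36.0000−12.5000 = 23.5000
row 1: -12.0000x + 6.0000y = -9.0000  (q_2=32.5000)
row 2: 0.0000x + 6.0000y = 21.0000  (q_3=2.5000)
Cramer on rows 1–2 → x = 2.5000, y = 3.5000

(2.5000, 3.5000)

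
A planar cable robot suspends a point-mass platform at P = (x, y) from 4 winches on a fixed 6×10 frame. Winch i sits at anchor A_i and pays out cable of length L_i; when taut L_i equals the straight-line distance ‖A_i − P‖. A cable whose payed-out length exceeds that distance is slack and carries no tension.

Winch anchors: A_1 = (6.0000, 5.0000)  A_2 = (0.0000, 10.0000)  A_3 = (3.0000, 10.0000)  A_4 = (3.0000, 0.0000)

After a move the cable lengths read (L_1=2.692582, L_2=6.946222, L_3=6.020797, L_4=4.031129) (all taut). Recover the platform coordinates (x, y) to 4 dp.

(3.5000, 4.0000)

circle eqns → linear via eq_j − eq_1; set k_j = A_j·A_j − L_j²
k_1 = 36.0000+25.0000−7.2500 = 53.7500
12.0000·x − 10.0000·y = k_1−k_2 = 2.0000
6.0000·x − 10.0000·y = k_1−k_3 = -19.0000
6.0000·x + 10.0000·y = k_1−k_4 = 61.0000
solve first two rows → x=3.5000, y=4.0000
check cable 4: ‖A_4−P‖² = 16.2500 ≈ L_4² = 16.2500 ✓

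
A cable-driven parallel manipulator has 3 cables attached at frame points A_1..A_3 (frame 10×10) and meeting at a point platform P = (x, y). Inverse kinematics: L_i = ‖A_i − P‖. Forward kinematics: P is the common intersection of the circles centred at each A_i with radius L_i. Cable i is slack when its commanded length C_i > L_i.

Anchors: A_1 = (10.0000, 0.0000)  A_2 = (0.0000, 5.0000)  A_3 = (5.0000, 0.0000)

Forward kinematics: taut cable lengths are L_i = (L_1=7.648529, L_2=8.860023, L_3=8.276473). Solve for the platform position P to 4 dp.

(8.5000, 7.5000)

each cable: (A_i−P)·(A_i−P) = L_i²; let q_i = ‖A_i‖²−L_i²
q_1 = 100.0000+0.0000−58.5000 = 41.5000
row 1: 20.0000x − 10.0000y = 95.0000  (q_2=-53.5000)
row 2: 10.0000x + 0.0000y = 85.0000  (q_3=-43.5000)
Cramer on rows 1–2 → x = 8.5000, y = 7.5000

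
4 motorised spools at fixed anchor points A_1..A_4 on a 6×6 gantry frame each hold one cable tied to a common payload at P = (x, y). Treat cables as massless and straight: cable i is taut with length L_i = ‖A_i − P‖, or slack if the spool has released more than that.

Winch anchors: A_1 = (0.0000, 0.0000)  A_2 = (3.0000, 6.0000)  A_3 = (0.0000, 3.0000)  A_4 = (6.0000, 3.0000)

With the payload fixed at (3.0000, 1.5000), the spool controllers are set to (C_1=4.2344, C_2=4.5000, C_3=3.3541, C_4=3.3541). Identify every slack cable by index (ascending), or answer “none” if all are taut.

i=1: geometric 3.3541 vs commanded 4.2344 ⇒ slack
i=2: geometric 4.5000 vs commanded 4.5000 ⇒ taut
i=3: geometric 3.3541 vs commanded 3.3541 ⇒ taut
i=4: geometric 3.3541 vs commanded 3.3541 ⇒ taut

1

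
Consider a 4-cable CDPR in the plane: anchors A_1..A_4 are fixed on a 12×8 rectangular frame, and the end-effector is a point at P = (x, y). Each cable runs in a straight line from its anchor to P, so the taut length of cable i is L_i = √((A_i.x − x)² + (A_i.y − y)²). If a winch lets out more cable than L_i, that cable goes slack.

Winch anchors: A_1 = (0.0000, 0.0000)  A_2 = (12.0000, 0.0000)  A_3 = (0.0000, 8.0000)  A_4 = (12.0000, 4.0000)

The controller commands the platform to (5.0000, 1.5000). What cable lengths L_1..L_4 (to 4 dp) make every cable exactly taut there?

(5.2202, 7.1589, 8.2006, 7.4330)

L_1: Δ = A_1−P = (-5.0000, -1.5000) → ‖Δ‖ = √27.2500 = 5.2202
L_2: Δ = A_2−P = (7.0000, -1.5000) → ‖Δ‖ = √51.2500 = 7.1589
L_3: Δ = A_3−P = (-5.0000, 6.5000) → ‖Δ‖ = √67.2500 = 8.2006
L_4: Δ = A_4−P = (7.0000, 2.5000) → ‖Δ‖ = √55.2500 = 7.4330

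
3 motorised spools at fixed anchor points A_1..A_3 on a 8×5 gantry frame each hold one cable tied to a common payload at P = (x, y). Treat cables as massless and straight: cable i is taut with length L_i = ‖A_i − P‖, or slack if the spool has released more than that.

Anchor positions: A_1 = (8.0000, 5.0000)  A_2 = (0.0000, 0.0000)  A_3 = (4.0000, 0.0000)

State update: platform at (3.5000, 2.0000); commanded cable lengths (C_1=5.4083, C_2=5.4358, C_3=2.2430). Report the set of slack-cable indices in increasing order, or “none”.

i=1: geometric 5.4083 vs commanded 5.4083 ⇒ taut
i=2: geometric 4.0311 vs commanded 5.4358 ⇒ slack
i=3: geometric 2.0616 vs commanded 2.2430 ⇒ slack

2, 3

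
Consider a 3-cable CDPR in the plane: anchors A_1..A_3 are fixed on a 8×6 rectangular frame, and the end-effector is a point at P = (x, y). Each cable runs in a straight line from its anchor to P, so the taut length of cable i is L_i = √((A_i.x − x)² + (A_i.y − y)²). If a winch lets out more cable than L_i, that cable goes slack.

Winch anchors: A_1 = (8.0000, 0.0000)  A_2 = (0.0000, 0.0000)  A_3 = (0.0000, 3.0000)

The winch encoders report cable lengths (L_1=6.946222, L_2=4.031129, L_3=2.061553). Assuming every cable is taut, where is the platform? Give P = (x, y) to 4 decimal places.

(2.0000, 3.5000)

each cable: (A_i−P)·(A_i−P) = L_i²; let c_i = ‖A_i‖²−L_i²
c_1 = 64.0000+0.0000−48.2500 = 15.7500
row 1: 16.0000x + 0.0000y = 32.0000  (c_2=-16.2500)
row 2: 16.0000x − 6.0000y = 11.0000  (c_3=4.7500)
Cramer on rows 1–2 → x = 2.0000, y = 3.5000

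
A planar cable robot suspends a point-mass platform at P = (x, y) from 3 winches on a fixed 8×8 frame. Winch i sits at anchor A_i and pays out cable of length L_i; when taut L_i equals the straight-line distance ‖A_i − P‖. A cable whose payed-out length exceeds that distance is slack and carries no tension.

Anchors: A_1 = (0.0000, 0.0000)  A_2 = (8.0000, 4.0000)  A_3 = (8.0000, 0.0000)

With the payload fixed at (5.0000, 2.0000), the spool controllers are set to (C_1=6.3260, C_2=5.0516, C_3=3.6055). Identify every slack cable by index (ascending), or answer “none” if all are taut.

1, 2

cable 1: √((-5.0000)²+(-2.0000)²)=5.3852, C_1=6.3260: slack
cable 2: √((3.0000)²+(2.0000)²)=3.6056, C_2=5.0516: slack
cable 3: √((3.0000)²+(-2.0000)²)=3.6056, C_3=3.6055: taut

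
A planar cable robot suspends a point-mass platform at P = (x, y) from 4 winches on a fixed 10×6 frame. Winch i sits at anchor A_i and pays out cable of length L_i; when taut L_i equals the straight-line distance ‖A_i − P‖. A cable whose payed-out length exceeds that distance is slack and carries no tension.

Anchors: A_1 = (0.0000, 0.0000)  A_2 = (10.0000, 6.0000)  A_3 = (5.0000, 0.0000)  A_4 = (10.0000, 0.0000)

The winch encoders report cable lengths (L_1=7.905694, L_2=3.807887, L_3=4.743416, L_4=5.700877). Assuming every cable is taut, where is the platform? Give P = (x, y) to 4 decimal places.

each cable: (A_i−P)·(A_i−P) = L_i²; let q_i = ‖A_i‖²−L_i²
q_1 = 0.0000+0.0000−62.5000 = -62.5000
row 1: -20.0000x − 12.0000y = -184.0000  (q_2=121.5000)
row 2: -10.0000x + 0.0000y = -65.0000  (q_3=2.5000)
row 3: -20.0000x + 0.0000y = -130.0000  (q_4=67.5000)
Cramer on rows 1–2 → x = 6.5000, y = 4.5000
check cable 4: ‖A_4−P‖² = 32.5000 ≈ L_4² = 32.5000 ✓

(6.5000, 4.5000)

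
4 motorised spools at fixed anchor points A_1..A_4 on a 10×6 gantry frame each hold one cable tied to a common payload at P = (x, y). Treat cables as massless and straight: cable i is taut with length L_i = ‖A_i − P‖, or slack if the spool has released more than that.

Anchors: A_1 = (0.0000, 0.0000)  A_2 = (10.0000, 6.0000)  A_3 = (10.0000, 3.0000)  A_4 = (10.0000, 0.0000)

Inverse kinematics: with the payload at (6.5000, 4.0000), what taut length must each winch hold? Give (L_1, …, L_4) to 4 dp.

(7.6322, 4.0311, 3.6401, 5.3151)

L_1 = √((0.0000−6.5000)² + (0.0000−4.0000)²) = 7.6322
L_2 = √((10.0000−6.5000)² + (6.0000−4.0000)²) = 4.0311
L_3 = √((10.0000−6.5000)² + (3.0000−4.0000)²) = 3.6401
L_4 = √((10.0000−6.5000)² + (0.0000−4.0000)²) = 5.3151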